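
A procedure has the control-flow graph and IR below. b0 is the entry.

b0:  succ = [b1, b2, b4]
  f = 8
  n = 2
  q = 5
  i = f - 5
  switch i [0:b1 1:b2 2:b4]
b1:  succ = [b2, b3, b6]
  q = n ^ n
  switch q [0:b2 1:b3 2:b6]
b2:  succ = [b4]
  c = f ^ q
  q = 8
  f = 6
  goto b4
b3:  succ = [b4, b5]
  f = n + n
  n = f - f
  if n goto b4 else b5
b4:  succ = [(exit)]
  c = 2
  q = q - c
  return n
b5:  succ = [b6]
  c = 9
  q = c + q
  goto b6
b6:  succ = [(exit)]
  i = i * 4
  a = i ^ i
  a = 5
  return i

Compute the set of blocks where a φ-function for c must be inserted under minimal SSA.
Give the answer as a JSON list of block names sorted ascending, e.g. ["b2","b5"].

Answer: ["b4", "b6"]

Analysis:
idom tree: b1←b0 b2←b0 b3←b1 b4←b0 b5←b3 b6←b1
Dom∩ at merges:
  b2: preds {b0,b1}: {b0} ∩ {b0,b1} = {b0}; idom=b0
  b4: preds {b0,b2,b3}: {b0} ∩ {b0,b2} ∩ {b0,b1,b3} = {b0}; idom=b0
  b6: preds {b1,b5}: {b0,b1} ∩ {b0,b1,b3,b5} = {b0,b1}; idom=b1

DF derivation:
  b2←b0: walk · to b0
  b2←b1: walk b1 to b0
  b4←b0: walk · to b0
  b4←b2: walk b2 to b0
  b4←b3: walk b3→b1 to b0
  b6←b1: walk · to b1
  b6←b5: walk b5→b3 to b1
  DF(b0)=∅
  DF(b1)={b2,b4}
  DF(b2)={b4}
  DF(b3)={b4,b6}
  DF(b4)=∅
  DF(b5)={b6}
  DF(b6)=∅

φ for c: defs {b2,b4,b5}
  DF⁺ = {b4,b6}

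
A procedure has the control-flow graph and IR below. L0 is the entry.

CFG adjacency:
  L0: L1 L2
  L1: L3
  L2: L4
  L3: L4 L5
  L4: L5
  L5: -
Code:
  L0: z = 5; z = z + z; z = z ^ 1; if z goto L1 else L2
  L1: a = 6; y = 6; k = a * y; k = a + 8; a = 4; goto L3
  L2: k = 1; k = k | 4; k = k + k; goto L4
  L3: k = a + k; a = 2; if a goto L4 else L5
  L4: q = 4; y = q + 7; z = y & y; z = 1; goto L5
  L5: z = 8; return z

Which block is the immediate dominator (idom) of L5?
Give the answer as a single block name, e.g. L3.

idom tree: L1←L0 L2←L0 L3←L1 L4←L0 L5←L0
Dom at joins:
  L4: preds {L2,L3}: {L0,L2} ∩ {L0,L1,L3} = {L0}; idom=L0
  L5: preds {L3,L4}: {L0,L1,L3} ∩ {L0,L4} = {L0}; idom=L0

idom(L5) = L0

Answer: L0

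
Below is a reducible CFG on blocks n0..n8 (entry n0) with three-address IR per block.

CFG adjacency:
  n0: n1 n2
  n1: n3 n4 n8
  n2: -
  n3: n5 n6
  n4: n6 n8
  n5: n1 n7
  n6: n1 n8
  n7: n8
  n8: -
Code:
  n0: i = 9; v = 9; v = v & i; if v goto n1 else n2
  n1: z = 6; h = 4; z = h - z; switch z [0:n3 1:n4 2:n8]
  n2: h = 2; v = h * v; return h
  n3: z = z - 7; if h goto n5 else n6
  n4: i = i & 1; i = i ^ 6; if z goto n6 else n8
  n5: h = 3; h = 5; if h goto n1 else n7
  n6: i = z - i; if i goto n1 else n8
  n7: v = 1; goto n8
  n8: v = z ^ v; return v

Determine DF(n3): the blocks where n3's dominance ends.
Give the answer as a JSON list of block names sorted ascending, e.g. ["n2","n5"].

idom tree: n1←n0 n2←n0 n3←n1 n4←n1 n5←n3 n6←n1 n7←n5 n8←n1
Join-block Dom:
  n1: preds {n0,n5,n6}: {n0} ∩ {n0,n1,n3,n5} ∩ {n0,n1,n6} = {n0}; idom=n0
  n6: preds {n3,n4}: {n0,n1,n3} ∩ {n0,n1,n4} = {n0,n1}; idom=n1
  n8: preds {n1,n4,n6,n7}: {n0,n1} ∩ {n0,n1,n4} ∩ {n0,n1,n6} ∩ {n0,n1,n3,n5,n7} = {n0,n1}; idom=n1

DF derivation:
  join n1 pred n0: · stop@n0
  join n1 pred n5: n5→n3→n1 stop@n0
  join n1 pred n6: n6→n1 stop@n0
  join n6 pred n3: n3 stop@n1
  join n6 pred n4: n4 stop@n1
  join n8 pred n1: · stop@n1
  join n8 pred n4: n4 stop@n1
  join n8 pred n6: n6 stop@n1
  join n8 pred n7: n7→n5→n3 stop@n1
  n0: DF=∅
  n1: DF={n1}
  n2: DF=∅
  n3: DF={n1,n6,n8}
  n4: DF={n6,n8}
  n5: DF={n1,n8}
  n6: DF={n1,n8}
  n7: DF={n8}
  n8: DF=∅

DF(n3) = ["n1", "n6", "n8"]

Answer: ["n1", "n6", "n8"]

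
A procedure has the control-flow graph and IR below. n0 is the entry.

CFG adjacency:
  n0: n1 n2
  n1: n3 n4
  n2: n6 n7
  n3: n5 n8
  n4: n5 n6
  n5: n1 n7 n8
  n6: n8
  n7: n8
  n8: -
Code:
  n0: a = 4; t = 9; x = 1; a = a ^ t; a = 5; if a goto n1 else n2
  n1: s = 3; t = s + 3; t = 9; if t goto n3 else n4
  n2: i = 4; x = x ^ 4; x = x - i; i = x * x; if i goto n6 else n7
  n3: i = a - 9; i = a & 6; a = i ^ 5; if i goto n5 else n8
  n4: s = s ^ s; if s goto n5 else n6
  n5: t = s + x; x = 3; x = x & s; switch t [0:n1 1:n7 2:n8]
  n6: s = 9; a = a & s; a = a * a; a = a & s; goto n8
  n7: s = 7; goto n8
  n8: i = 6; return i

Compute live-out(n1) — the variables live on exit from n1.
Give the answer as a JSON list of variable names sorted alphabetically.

Answer: ["a", "s", "x"]

Working:
Per-block:
  n0: {a,t,x} / ∅
  n1: {s,t} / ∅
  n2: {i,x} / {x}
  n3: {a,i} / {a}
  n4: {s} / {s}
  n5: {t,x} / {s,x}
  n6: {a,s} / {a}
  n7: {s} / ∅
  n8: {i} / ∅

Live sets:
  live n0: ∅→{a,x}
  live n1: {a,x}→{a,s,x}
  live n2: {a,x}→{a}
  live n3: {a,s,x}→{a,s,x}
  live n4: {a,s,x}→{a,s,x}
  live n5: {a,s,x}→{a,x}
  live n6: {a}→∅
  live n7: ∅→∅
  live n8: ∅→∅

live-out(n1) = ["a", "s", "x"]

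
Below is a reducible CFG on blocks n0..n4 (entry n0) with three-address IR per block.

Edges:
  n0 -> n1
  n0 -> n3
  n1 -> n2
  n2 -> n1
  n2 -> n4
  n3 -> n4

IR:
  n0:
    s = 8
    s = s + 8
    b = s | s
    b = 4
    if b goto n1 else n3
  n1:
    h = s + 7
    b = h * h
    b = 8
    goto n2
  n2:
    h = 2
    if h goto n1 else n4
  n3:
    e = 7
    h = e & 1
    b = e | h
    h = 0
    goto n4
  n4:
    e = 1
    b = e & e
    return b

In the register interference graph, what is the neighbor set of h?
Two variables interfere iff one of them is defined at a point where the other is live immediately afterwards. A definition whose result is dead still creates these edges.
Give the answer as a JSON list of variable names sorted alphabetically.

Per-block:
  n0: def={b,s} ue=∅
  n1: def={b,h} ue={s}
  n2: def={h} ue=∅
  n3: def={b,e,h} ue=∅
  n4: def={b,e} ue=∅

Live sets:
  n0 li=∅ lo={s}
  n1 li={s} lo={s}
  n2 li={s} lo={s}
  n3 li=∅ lo=∅
  n4 li=∅ lo=∅

Conflict graph:
  b: {s}
  e: {h}
  h: {e,s}
  s: {b,h}

N(h) = ["e", "s"]

Answer: ["e", "s"]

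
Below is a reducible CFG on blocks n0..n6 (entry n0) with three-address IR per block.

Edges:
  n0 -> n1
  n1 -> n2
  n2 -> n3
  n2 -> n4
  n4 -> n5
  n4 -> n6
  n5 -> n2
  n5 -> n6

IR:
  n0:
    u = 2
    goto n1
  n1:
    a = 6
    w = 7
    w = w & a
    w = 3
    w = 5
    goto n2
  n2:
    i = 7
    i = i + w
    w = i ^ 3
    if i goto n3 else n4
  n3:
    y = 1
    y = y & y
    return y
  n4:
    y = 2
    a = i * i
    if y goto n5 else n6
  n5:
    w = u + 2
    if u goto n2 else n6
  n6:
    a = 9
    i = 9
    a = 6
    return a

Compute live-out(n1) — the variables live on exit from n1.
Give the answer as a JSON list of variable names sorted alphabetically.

Block summaries:
  n0: def={u} ue=∅
  n1: def={a,w} ue=∅
  n2: def={i,w} ue={w}
  n3: def={y} ue=∅
  n4: def={a,y} ue={i}
  n5: def={w} ue={u}
  n6: def={a,i} ue=∅

Liveness:
  n0: in=∅ out={u}
  n1: in={u} out={u,w}
  n2: in={u,w} out={i,u}
  n3: in=∅ out=∅
  n4: in={i,u} out={u}
  n5: in={u} out={u,w}
  n6: in=∅ out=∅

live-out(n1) = ["u", "w"]

Answer: ["u", "w"]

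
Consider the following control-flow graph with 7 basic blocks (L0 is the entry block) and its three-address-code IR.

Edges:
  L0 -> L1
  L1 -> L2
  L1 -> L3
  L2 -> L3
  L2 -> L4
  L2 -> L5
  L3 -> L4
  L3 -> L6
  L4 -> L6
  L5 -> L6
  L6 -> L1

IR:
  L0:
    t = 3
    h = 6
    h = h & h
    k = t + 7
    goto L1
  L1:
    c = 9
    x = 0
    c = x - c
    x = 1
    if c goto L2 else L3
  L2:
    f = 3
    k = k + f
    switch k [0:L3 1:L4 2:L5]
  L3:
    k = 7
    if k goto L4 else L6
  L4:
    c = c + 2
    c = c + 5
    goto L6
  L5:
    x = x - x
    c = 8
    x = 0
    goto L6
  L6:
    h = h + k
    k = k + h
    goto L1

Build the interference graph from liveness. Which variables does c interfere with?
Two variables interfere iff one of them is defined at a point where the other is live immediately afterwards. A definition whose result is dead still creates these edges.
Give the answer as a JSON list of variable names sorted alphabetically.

def/use:
  L0 def {h,k,t} use ∅
  L1 def {c,x} use ∅
  L2 def {f,k} use {k}
  L3 def {k} use ∅
  L4 def {c} use {c}
  L5 def {c,x} use {x}
  L6 def {h,k} use {h,k}

Live sets:
  live L0: ∅→{h,k}
  live L1: {h,k}→{c,h,k,x}
  live L2: {c,h,k,x}→{c,h,k,x}
  live L3: {c,h}→{c,h,k}
  live L4: {c,h,k}→{h,k}
  live L5: {h,k,x}→{h,k}
  live L6: {h,k}→{h,k}

Interference:
  c↔{f,h,k,x}
  f↔{c,h,k,x}
  h↔{c,f,k,t,x}
  k↔{c,f,h,x}
  t↔{h}
  x↔{c,f,h,k}

N(c) = ["f", "h", "k", "x"]

Answer: ["f", "h", "k", "x"]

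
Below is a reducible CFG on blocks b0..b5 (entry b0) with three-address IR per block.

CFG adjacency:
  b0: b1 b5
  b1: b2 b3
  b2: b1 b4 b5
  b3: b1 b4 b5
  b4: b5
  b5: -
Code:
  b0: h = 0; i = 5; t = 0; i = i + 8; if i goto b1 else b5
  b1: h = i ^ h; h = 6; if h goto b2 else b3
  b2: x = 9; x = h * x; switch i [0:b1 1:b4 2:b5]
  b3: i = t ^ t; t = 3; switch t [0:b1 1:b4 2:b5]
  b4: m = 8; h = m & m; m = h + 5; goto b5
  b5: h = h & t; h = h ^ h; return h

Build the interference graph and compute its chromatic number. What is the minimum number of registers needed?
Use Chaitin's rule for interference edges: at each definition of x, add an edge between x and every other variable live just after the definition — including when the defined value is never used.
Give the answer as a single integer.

Per-block:
  b0 def {h,i,t} use ∅
  b1 def {h} use {h,i}
  b2 def {x} use {h,i}
  b3 def {i,t} use {t}
  b4 def {h,m} use ∅
  b5 def {h} use {h,t}

Backward fixpoint:
  b0: in=∅ out={h,i,t}
  b1: in={h,i,t} out={h,i,t}
  b2: in={h,i,t} out={h,i,t}
  b3: in={h,t} out={h,i,t}
  b4: in={t} out={h,t}
  b5: in={h,t} out=∅

Interference:
  h↔{i,m,t,x}
  i↔{h,t,x}
  m↔{h,t}
  t↔{h,i,m,x}
  x↔{h,i,t}

Chromatic number:
  {h,i,t,x} pairwise interfere (4-clique) ⇒ χ ≥ 4
  assign h→c0 i→c2 m→c2 t→c1 x→c3 — no edge inside a register ⇒ χ ≤ 4
  χ = 4

Answer: 4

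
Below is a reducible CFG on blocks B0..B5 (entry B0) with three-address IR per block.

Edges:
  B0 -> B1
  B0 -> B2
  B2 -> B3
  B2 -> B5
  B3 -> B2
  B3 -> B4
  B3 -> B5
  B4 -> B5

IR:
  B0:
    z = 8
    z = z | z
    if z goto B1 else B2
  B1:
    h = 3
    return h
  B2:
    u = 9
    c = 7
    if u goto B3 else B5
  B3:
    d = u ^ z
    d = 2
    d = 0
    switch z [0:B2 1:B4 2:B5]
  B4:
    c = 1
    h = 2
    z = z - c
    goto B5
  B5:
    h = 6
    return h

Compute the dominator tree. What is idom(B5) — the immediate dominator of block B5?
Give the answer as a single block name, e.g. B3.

Answer: B2

Derivation:
idom tree: B1←B0 B2←B0 B3←B2 B4←B3 B5←B2
Join-block Dom:
  B2: preds {B0,B3}: {B0} ∩ {B0,B2,B3} = {B0}; idom=B0
  B5: preds {B2,B3,B4}: {B0,B2} ∩ {B0,B2,B3} ∩ {B0,B2,B3,B4} = {B0,B2}; idom=B2

idom(B5) = B2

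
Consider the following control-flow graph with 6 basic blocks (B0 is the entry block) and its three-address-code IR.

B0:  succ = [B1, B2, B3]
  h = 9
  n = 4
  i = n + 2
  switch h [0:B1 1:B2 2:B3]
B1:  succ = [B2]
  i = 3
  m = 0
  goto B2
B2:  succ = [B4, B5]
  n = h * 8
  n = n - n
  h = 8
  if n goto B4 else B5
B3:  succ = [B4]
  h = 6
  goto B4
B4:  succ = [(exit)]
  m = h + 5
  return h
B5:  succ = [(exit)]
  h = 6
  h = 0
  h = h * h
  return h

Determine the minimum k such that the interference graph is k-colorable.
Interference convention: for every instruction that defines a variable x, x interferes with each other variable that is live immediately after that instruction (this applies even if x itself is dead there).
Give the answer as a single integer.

Per-block:
  B0: def={h,i,n} ue=∅
  B1: def={i,m} ue=∅
  B2: def={h,n} ue={h}
  B3: def={h} ue=∅
  B4: def={m} ue={h}
  B5: def={h} ue=∅

Live sets:
  B0 li=∅ lo={h}
  B1 li={h} lo={h}
  B2 li={h} lo={h}
  B3 li=∅ lo={h}
  B4 li={h} lo=∅
  B5 li=∅ lo=∅

Interfere edges:
  h↔{i,m,n}
  i↔{h}
  m↔{h}
  n↔{h}

Chromatic number:
  {h,i} pairwise interfere (2-clique) ⇒ χ ≥ 2
  2-colouring: c0={h}  c1={i,m,n}
  χ = 2

Answer: 2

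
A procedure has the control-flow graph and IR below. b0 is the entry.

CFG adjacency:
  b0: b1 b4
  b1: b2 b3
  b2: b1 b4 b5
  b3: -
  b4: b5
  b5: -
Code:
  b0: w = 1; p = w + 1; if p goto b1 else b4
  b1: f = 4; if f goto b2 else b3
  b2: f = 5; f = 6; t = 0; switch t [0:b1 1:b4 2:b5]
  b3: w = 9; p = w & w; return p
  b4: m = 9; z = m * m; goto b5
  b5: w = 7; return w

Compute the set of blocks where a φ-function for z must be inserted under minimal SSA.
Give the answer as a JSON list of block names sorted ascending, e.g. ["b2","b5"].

Answer: ["b5"]

Derivation:
idom tree: b1←b0 b2←b1 b3←b1 b4←b0 b5←b0
Dom at joins:
  b1: preds {b0,b2}: {b0} ∩ {b0,b1,b2} = {b0}; idom=b0
  b4: preds {b0,b2}: {b0} ∩ {b0,b1,b2} = {b0}; idom=b0
  b5: preds {b2,b4}: {b0,b1,b2} ∩ {b0,b4} = {b0}; idom=b0

DF derivation:
  join b1 pred b0: · stop@b0
  join b1 pred b2: b2→b1 stop@b0
  join b4 pred b0: · stop@b0
  join b4 pred b2: b2→b1 stop@b0
  join b5 pred b2: b2→b1 stop@b0
  join b5 pred b4: b4 stop@b0
  b0 → ∅
  b1 → {b1,b4,b5}
  b2 → {b1,b4,b5}
  b3 → ∅
  b4 → {b5}
  b5 → ∅

φ for z: defs {b4}
  DF⁺ = {b5}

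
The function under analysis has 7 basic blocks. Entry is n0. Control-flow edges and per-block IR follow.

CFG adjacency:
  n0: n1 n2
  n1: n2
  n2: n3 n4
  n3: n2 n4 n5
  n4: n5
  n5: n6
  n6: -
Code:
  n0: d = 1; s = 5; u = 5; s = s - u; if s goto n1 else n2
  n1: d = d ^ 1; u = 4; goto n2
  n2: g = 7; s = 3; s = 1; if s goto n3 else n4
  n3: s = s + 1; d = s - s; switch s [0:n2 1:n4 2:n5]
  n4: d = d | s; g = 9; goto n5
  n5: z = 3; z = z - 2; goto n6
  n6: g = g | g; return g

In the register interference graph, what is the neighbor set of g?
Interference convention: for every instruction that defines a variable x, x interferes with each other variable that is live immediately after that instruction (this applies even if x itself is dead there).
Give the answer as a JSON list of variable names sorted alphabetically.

Block summaries:
  n0 def {d,s,u} use ∅
  n1 def {d,u} use {d}
  n2 def {g,s} use ∅
  n3 def {d,s} use {s}
  n4 def {d,g} use {d,s}
  n5 def {z} use ∅
  n6 def {g} use {g}

Live sets:
  n0 li=∅ lo={d}
  n1 li={d} lo={d}
  n2 li={d} lo={d,g,s}
  n3 li={g,s} lo={d,g,s}
  n4 li={d,s} lo={g}
  n5 li={g} lo={g}
  n6 li={g} lo=∅

Conflict graph:
  d: {g,s,u}
  g: {d,s,z}
  s: {d,g,u}
  u: {d,s}
  z: {g}

N(g) = ["d", "s", "z"]

Answer: ["d", "s", "z"]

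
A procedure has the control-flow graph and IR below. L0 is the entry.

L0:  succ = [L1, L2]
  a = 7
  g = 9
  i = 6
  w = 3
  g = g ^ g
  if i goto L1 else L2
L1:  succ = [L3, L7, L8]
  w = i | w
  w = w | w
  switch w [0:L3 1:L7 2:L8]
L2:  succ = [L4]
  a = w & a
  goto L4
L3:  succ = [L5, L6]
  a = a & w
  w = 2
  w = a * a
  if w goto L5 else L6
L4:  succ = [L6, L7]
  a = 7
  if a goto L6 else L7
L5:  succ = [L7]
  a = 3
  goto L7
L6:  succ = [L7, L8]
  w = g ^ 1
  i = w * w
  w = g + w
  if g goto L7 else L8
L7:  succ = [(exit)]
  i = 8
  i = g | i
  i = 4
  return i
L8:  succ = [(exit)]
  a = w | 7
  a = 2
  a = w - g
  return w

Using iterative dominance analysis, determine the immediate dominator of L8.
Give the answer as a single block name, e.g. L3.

Answer: L0

Derivation:
idom tree: L1←L0 L2←L0 L3←L1 L4←L2 L5←L3 L6←L0 L7←L0 L8←L0
Dom∩ at merges:
  L6: preds {L3,L4}: {L0,L1,L3} ∩ {L0,L2,L4} = {L0}; idom=L0
  L7: preds {L1,L4,L5,L6}: {L0,L1} ∩ {L0,L2,L4} ∩ {L0,L1,L3,L5} ∩ {L0,L6} = {L0}; idom=L0
  L8: preds {L1,L6}: {L0,L1} ∩ {L0,L6} = {L0}; idom=L0

idom(L8) = L0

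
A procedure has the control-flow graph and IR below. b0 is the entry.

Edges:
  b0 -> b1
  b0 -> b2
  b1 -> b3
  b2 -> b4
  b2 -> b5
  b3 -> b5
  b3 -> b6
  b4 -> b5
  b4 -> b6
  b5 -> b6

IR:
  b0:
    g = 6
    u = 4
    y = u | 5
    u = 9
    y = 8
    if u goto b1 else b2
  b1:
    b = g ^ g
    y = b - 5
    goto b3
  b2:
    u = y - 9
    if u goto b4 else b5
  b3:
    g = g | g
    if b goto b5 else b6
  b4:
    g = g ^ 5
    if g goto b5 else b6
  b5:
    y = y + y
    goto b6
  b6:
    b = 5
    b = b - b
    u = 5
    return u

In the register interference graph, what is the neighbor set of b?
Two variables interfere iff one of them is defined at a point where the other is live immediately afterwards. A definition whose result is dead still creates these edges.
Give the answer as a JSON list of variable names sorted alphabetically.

Answer: ["g", "y"]

Derivation:
def/use:
  b0: def={g,u,y} ue=∅
  b1: def={b,y} ue={g}
  b2: def={u} ue={y}
  b3: def={g} ue={b,g}
  b4: def={g} ue={g}
  b5: def={y} ue={y}
  b6: def={b,u} ue=∅

Liveness:
  b0 li=∅ lo={g,y}
  b1 li={g} lo={b,g,y}
  b2 li={g,y} lo={g,y}
  b3 li={b,g,y} lo={y}
  b4 li={g,y} lo={y}
  b5 li={y} lo=∅
  b6 li=∅ lo=∅

Interference:
  b — {g,y}
  g — {b,u,y}
  u — {g,y}
  y — {b,g,u}

N(b) = ["g", "y"]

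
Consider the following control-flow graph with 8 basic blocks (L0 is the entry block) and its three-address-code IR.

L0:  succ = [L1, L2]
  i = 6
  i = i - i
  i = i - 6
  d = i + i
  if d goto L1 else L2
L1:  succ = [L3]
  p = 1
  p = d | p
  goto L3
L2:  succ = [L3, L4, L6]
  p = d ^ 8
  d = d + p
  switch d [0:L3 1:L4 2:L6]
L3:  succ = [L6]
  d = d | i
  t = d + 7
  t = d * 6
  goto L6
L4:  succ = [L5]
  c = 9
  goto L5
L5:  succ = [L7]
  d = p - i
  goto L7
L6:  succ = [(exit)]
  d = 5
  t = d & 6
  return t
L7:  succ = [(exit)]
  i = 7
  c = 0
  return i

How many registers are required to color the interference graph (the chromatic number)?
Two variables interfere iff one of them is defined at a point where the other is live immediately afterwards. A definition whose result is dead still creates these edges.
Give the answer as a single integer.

Per-block:
  L0: def={d,i} ue=∅
  L1: def={p} ue={d}
  L2: def={d,p} ue={d}
  L3: def={d,t} ue={d,i}
  L4: def={c} ue=∅
  L5: def={d} ue={i,p}
  L6: def={d,t} ue=∅
  L7: def={c,i} ue=∅

Backward fixpoint:
  L0 li=∅ lo={d,i}
  L1 li={d,i} lo={d,i}
  L2 li={d,i} lo={d,i,p}
  L3 li={d,i} lo=∅
  L4 li={i,p} lo={i,p}
  L5 li={i,p} lo=∅
  L6 li=∅ lo=∅
  L7 li=∅ lo=∅

Conflict graph:
  c — {i,p}
  d — {i,p,t}
  i — {c,d,p}
  p — {c,d,i}
  t — {d}

Chromatic number:
  lower bound: {c,i,p} mutually conflict ⇒ χ ≥ 3
  assign c→c0 d→c0 i→c1 p→c2 t→c1 — no edge inside a register ⇒ χ ≤ 3
  χ = 3

Answer: 3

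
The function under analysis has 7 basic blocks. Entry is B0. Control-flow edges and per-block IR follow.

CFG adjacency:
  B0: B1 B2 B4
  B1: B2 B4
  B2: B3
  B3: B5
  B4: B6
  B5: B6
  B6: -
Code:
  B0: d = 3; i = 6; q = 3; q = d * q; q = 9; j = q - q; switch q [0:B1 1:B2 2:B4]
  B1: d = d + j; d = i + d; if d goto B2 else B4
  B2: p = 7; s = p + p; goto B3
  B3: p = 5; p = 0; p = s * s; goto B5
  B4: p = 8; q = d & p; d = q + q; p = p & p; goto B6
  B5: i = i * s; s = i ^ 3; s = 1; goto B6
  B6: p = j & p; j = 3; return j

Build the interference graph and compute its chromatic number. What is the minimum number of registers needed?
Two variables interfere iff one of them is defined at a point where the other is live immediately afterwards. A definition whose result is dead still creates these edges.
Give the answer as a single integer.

Answer: 5

Analysis:
Per-block:
  B0 def {d,i,j,q} use ∅
  B1 def {d} use {d,i,j}
  B2 def {p,s} use ∅
  B3 def {p} use {s}
  B4 def {d,p,q} use {d}
  B5 def {i,s} use {i,s}
  B6 def {j,p} use {j,p}

Backward fixpoint:
  B0 li=∅ lo={d,i,j}
  B1 li={d,i,j} lo={d,i,j}
  B2 li={i,j} lo={i,j,s}
  B3 li={i,j,s} lo={i,j,p,s}
  B4 li={d,j} lo={j,p}
  B5 li={i,j,p,s} lo={j,p}
  B6 li={j,p} lo=∅

Interfere edges:
  d — {i,j,p,q}
  i — {d,j,p,q,s}
  j — {d,i,p,q,s}
  p — {d,i,j,q,s}
  q — {d,i,j,p}
  s — {i,j,p}

Chromatic number:
  clique {d,i,j,p,q} ⇒ need ≥ 5
  assign d→R3 i→R0 j→R1 p→R2 q→R4 s→R3 — no edge inside a register ⇒ χ ≤ 5
  χ = 5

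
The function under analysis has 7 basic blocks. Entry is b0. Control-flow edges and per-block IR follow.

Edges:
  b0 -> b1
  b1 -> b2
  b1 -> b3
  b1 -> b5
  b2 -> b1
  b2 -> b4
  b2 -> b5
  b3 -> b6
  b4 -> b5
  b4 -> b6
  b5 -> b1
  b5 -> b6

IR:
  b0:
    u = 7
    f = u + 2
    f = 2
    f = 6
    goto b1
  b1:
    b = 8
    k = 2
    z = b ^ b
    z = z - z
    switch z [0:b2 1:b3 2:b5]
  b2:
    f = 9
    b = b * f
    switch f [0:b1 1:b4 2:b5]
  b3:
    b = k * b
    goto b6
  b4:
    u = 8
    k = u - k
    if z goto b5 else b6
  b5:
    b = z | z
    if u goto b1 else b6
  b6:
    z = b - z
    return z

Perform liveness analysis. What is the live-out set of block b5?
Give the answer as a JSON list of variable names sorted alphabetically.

Answer: ["b", "u", "z"]

Derivation:
Per-block:
  b0: {f,u} / ∅
  b1: {b,k,z} / ∅
  b2: {b,f} / {b}
  b3: {b} / {b,k}
  b4: {k,u} / {k,z}
  b5: {b} / {u,z}
  b6: {z} / {b,z}

Liveness:
  b0: in=∅ out={u}
  b1: in={u} out={b,k,u,z}
  b2: in={b,k,u,z} out={b,k,u,z}
  b3: in={b,k,z} out={b,z}
  b4: in={b,k,z} out={b,u,z}
  b5: in={u,z} out={b,u,z}
  b6: in={b,z} out=∅

live-out(b5) = ["b", "u", "z"]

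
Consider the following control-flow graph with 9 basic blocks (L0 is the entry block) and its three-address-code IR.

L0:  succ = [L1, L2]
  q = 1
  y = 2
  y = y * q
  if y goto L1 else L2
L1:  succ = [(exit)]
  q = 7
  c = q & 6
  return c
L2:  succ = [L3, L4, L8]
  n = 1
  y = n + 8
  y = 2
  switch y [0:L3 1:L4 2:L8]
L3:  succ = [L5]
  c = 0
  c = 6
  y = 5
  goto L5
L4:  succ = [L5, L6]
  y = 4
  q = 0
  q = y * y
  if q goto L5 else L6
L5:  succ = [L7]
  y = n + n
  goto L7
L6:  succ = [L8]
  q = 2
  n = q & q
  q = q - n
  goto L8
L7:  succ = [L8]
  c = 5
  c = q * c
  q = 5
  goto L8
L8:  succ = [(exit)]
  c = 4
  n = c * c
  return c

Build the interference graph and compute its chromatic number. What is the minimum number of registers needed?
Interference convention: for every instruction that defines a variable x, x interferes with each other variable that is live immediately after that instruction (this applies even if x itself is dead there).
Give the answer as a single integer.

Answer: 3

Analysis:
Per-block:
  L0: {q,y} / ∅
  L1: {c,q} / ∅
  L2: {n,y} / ∅
  L3: {c,y} / ∅
  L4: {q,y} / ∅
  L5: {y} / {n}
  L6: {n,q} / ∅
  L7: {c,q} / {q}
  L8: {c,n} / ∅

Live sets:
  L0: in=∅ out={q}
  L1: in=∅ out=∅
  L2: in={q} out={n,q}
  L3: in={n,q} out={n,q}
  L4: in={n} out={n,q}
  L5: in={n,q} out={q}
  L6: in=∅ out=∅
  L7: in={q} out=∅
  L8: in=∅ out=∅

Interference:
  c↔{n,q}
  n↔{c,q,y}
  q↔{c,n,y}
  y↔{n,q}

Colouring:
  {c,n,q} pairwise interfere (3-clique) ⇒ χ ≥ 3
  3-colouring: r0={n}  r1={q}  r2={c,y}
  χ = 3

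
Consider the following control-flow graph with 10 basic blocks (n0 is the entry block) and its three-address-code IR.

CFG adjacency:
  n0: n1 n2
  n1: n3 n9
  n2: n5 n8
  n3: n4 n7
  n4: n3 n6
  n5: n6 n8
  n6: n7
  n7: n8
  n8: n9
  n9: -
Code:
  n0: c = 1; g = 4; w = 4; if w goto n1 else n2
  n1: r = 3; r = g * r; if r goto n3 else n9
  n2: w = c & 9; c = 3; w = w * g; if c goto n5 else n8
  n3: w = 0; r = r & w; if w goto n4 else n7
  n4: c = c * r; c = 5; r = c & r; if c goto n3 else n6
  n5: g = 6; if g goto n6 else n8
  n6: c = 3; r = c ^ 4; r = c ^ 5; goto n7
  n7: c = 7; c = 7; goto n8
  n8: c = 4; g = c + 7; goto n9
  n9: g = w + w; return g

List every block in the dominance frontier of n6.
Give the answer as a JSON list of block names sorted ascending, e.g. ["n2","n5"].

Answer: ["n7"]

Working:
idom tree: n1←n0 n2←n0 n3←n1 n4←n3 n5←n2 n6←n0 n7←n0 n8←n0 n9←n0
Join-block Dom:
  n3: preds {n1,n4}: {n0,n1} ∩ {n0,n1,n3,n4} = {n0,n1}; idom=n1
  n6: preds {n4,n5}: {n0,n1,n3,n4} ∩ {n0,n2,n5} = {n0}; idom=n0
  n7: preds {n3,n6}: {n0,n1,n3} ∩ {n0,n6} = {n0}; idom=n0
  n8: preds {n2,n5,n7}: {n0,n2} ∩ {n0,n2,n5} ∩ {n0,n7} = {n0}; idom=n0
  n9: preds {n1,n8}: {n0,n1} ∩ {n0,n8} = {n0}; idom=n0

Frontier:
  n3←n1: walk · to n1
  n3←n4: walk n4→n3 to n1
  n6←n4: walk n4→n3→n1 to n0
  n6←n5: walk n5→n2 to n0
  n7←n3: walk n3→n1 to n0
  n7←n6: walk n6 to n0
  n8←n2: walk n2 to n0
  n8←n5: walk n5→n2 to n0
  n8←n7: walk n7 to n0
  n9←n1: walk n1 to n0
  n9←n8: walk n8 to n0
  n0 → ∅
  n1 → {n6,n7,n9}
  n2 → {n6,n8}
  n3 → {n3,n6,n7}
  n4 → {n3,n6}
  n5 → {n6,n8}
  n6 → {n7}
  n7 → {n8}
  n8 → {n9}
  n9 → ∅

DF(n6) = ["n7"]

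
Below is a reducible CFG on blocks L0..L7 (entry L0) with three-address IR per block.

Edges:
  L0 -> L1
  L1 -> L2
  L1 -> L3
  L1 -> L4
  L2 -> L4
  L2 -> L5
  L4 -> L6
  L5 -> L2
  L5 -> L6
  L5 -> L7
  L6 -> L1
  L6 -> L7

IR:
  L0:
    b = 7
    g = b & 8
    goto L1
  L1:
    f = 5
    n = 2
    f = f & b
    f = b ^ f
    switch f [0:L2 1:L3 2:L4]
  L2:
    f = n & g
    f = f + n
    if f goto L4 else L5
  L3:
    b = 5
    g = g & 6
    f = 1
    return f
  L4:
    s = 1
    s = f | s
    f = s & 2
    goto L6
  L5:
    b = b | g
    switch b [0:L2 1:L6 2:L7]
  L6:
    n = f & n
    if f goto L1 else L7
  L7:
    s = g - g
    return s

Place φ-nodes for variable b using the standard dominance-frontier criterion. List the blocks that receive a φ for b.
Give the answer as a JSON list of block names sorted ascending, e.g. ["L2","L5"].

Answer: ["L1", "L2", "L4", "L6", "L7"]

Working:
idom tree: L1←L0 L2←L1 L3←L1 L4←L1 L5←L2 L6←L1 L7←L1
Dom at joins:
  L1: preds {L0,L6}: {L0} ∩ {L0,L1,L6} = {L0}; idom=L0
  L2: preds {L1,L5}: {L0,L1} ∩ {L0,L1,L2,L5} = {L0,L1}; idom=L1
  L4: preds {L1,L2}: {L0,L1} ∩ {L0,L1,L2} = {L0,L1}; idom=L1
  L6: preds {L4,L5}: {L0,L1,L4} ∩ {L0,L1,L2,L5} = {L0,L1}; idom=L1
  L7: preds {L5,L6}: {L0,L1,L2,L5} ∩ {L0,L1,L6} = {L0,L1}; idom=L1

Frontier:
  L1←L0: walk · to L0
  L1←L6: walk L6→L1 to L0
  L2←L1: walk · to L1
  L2←L5: walk L5→L2 to L1
  L4←L1: walk · to L1
  L4←L2: walk L2 to L1
  L6←L4: walk L4 to L1
  L6←L5: walk L5→L2 to L1
  L7←L5: walk L5→L2 to L1
  L7←L6: walk L6 to L1
  L0: DF=∅
  L1: DF={L1}
  L2: DF={L2,L4,L6,L7}
  L3: DF=∅
  L4: DF={L6}
  L5: DF={L2,L6,L7}
  L6: DF={L1,L7}
  L7: DF=∅

φ for b: defs {L0,L3,L5}
  DF⁺ = {L1,L2,L4,L6,L7}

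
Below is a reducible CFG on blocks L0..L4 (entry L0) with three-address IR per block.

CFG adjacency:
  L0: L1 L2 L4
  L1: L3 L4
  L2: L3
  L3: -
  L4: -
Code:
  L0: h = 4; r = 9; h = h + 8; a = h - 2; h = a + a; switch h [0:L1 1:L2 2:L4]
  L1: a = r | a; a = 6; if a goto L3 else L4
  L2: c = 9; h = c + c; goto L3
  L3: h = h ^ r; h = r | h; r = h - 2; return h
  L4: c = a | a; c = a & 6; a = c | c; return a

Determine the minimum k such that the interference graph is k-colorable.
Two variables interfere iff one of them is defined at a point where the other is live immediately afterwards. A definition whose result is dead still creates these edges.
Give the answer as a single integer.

Answer: 3

Analysis:
def/use:
  L0 def {a,h,r} use ∅
  L1 def {a} use {a,r}
  L2 def {c,h} use ∅
  L3 def {h,r} use {h,r}
  L4 def {a,c} use {a}

Backward fixpoint:
  L0: in=∅ out={a,h,r}
  L1: in={a,h,r} out={a,h,r}
  L2: in={r} out={h,r}
  L3: in={h,r} out=∅
  L4: in={a} out=∅

Interfere edges:
  a: {c,h,r}
  c: {a,r}
  h: {a,r}
  r: {a,c,h}

Registers:
  {a,c,r} pairwise interfere (3-clique) ⇒ χ ≥ 3
  3-colouring: R0={a}  R1={r}  R2={c,h}
  χ = 3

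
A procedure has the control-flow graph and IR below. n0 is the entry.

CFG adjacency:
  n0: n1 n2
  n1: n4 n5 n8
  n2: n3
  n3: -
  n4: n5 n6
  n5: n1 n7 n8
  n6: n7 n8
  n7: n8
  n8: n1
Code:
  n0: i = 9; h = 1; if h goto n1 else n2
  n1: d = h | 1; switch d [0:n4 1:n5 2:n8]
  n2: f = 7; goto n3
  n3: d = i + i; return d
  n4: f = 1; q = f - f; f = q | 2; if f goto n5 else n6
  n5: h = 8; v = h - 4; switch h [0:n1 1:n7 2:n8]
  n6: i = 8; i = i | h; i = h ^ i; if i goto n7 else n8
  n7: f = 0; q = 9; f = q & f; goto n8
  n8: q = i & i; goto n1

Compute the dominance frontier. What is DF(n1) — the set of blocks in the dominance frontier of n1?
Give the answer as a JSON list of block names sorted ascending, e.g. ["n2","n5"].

Answer: ["n1"]

Derivation:
idom tree: n1←n0 n2←n0 n3←n2 n4←n1 n5←n1 n6←n4 n7←n1 n8←n1
Dom∩ at merges:
  n1: preds {n0,n5,n8}: {n0} ∩ {n0,n1,n5} ∩ {n0,n1,n8} = {n0}; idom=n0
  n5: preds {n1,n4}: {n0,n1} ∩ {n0,n1,n4} = {n0,n1}; idom=n1
  n7: preds {n5,n6}: {n0,n1,n5} ∩ {n0,n1,n4,n6} = {n0,n1}; idom=n1
  n8: preds {n1,n5,n6,n7}: {n0,n1} ∩ {n0,n1,n5} ∩ {n0,n1,n4,n6} ∩ {n0,n1,n7} = {n0,n1}; idom=n1

Frontier:
  join n1 pred n0: · stop@n0
  join n1 pred n5: n5→n1 stop@n0
  join n1 pred n8: n8→n1 stop@n0
  join n5 pred n1: · stop@n1
  join n5 pred n4: n4 stop@n1
  join n7 pred n5: n5 stop@n1
  join n7 pred n6: n6→n4 stop@n1
  join n8 pred n1: · stop@n1
  join n8 pred n5: n5 stop@n1
  join n8 pred n6: n6→n4 stop@n1
  join n8 pred n7: n7 stop@n1
  DF(n0)=∅
  DF(n1)={n1}
  DF(n2)=∅
  DF(n3)=∅
  DF(n4)={n5,n7,n8}
  DF(n5)={n1,n7,n8}
  DF(n6)={n7,n8}
  DF(n7)={n8}
  DF(n8)={n1}

DF(n1) = ["n1"]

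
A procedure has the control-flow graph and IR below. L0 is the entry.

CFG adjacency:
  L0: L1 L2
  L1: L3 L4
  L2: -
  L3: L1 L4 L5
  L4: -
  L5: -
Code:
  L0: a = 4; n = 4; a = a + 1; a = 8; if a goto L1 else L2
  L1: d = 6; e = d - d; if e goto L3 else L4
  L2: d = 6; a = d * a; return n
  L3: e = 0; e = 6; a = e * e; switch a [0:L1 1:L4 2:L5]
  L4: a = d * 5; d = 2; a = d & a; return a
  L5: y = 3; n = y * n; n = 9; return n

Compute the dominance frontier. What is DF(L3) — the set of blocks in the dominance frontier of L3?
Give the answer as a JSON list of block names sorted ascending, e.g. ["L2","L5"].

Answer: ["L1", "L4"]

Derivation:
idom tree: L1←L0 L2←L0 L3←L1 L4←L1 L5←L3
Dom∩ at merges:
  L1: preds {L0,L3}: {L0} ∩ {L0,L1,L3} = {L0}; idom=L0
  L4: preds {L1,L3}: {L0,L1} ∩ {L0,L1,L3} = {L0,L1}; idom=L1

Frontier:
  join L1 pred L0: · stop@L0
  join L1 pred L3: L3→L1 stop@L0
  join L4 pred L1: · stop@L1
  join L4 pred L3: L3 stop@L1
  L0: DF=∅
  L1: DF={L1}
  L2: DF=∅
  L3: DF={L1,L4}
  L4: DF=∅
  L5: DF=∅

DF(L3) = ["L1", "L4"]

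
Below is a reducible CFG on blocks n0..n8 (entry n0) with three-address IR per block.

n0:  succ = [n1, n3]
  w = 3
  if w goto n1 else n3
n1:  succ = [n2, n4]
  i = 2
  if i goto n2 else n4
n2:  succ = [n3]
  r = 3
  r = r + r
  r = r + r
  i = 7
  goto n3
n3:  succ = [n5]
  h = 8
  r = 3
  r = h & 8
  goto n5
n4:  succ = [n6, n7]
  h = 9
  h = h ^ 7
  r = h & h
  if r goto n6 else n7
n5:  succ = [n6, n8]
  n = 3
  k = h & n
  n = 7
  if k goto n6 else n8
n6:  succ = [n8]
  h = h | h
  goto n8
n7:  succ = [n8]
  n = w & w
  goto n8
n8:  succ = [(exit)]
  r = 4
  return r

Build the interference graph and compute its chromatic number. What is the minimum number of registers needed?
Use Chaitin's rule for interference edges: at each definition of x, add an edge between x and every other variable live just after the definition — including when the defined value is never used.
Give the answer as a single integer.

Answer: 3

Analysis:
Block summaries:
  n0: {w} / ∅
  n1: {i} / ∅
  n2: {i,r} / ∅
  n3: {h,r} / ∅
  n4: {h,r} / ∅
  n5: {k,n} / {h}
  n6: {h} / {h}
  n7: {n} / {w}
  n8: {r} / ∅

Backward fixpoint:
  live n0: ∅→{w}
  live n1: {w}→{w}
  live n2: ∅→∅
  live n3: ∅→{h}
  live n4: {w}→{h,w}
  live n5: {h}→{h}
  live n6: {h}→∅
  live n7: {w}→∅
  live n8: ∅→∅

Conflict graph:
  h: {k,n,r,w}
  i: {w}
  k: {h,n}
  n: {h,k}
  r: {h,w}
  w: {h,i,r}

Colouring:
  clique {h,k,n} ⇒ need ≥ 3
  3-colouring: r0={h,i}  r1={k,w}  r2={n,r}
  χ = 3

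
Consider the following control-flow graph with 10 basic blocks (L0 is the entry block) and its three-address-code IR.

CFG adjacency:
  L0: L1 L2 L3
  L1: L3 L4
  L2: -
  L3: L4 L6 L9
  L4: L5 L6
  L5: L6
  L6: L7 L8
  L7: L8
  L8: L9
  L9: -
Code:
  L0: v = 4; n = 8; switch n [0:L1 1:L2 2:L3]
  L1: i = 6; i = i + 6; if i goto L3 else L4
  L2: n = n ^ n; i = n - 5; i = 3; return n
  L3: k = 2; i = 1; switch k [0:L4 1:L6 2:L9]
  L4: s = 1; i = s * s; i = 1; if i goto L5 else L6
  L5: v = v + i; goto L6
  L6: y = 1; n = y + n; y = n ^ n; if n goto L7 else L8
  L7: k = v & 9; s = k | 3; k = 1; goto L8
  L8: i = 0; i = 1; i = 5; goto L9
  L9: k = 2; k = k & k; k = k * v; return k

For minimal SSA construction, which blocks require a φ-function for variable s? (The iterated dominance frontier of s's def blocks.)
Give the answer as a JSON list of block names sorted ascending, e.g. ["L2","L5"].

idom tree: L1←L0 L2←L0 L3←L0 L4←L0 L5←L4 L6←L0 L7←L6 L8←L6 L9←L0
Dom∩ at merges:
  L3: preds {L0,L1}: {L0} ∩ {L0,L1} = {L0}; idom=L0
  L4: preds {L1,L3}: {L0,L1} ∩ {L0,L3} = {L0}; idom=L0
  L6: preds {L3,L4,L5}: {L0,L3} ∩ {L0,L4} ∩ {L0,L4,L5} = {L0}; idom=L0
  L8: preds {L6,L7}: {L0,L6} ∩ {L0,L6,L7} = {L0,L6}; idom=L6
  L9: preds {L3,L8}: {L0,L3} ∩ {L0,L6,L8} = {L0}; idom=L0

DF walk-up:
  L3←L0: walk · to L0
  L3←L1: walk L1 to L0
  L4←L1: walk L1 to L0
  L4←L3: walk L3 to L0
  L6←L3: walk L3 to L0
  L6←L4: walk L4 to L0
  L6←L5: walk L5→L4 to L0
  L8←L6: walk · to L6
  L8←L7: walk L7 to L6
  L9←L3: walk L3 to L0
  L9←L8: walk L8→L6 to L0
  L0 → ∅
  L1 → {L3,L4}
  L2 → ∅
  L3 → {L4,L6,L9}
  L4 → {L6}
  L5 → {L6}
  L6 → {L9}
  L7 → {L8}
  L8 → {L9}
  L9 → ∅

φ for s: defs {L4,L7}
  DF⁺ = {L6,L8,L9}

Answer: ["L6", "L8", "L9"]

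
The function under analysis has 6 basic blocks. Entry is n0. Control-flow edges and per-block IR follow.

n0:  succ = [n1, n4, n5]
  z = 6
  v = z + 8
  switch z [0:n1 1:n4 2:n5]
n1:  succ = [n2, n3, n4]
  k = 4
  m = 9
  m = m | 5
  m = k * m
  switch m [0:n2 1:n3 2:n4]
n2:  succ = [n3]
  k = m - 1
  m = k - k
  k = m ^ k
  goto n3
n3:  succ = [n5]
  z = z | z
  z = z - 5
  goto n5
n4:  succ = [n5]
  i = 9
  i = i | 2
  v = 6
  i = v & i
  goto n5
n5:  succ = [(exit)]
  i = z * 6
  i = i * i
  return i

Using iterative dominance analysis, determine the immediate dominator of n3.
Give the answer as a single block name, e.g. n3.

Answer: n1

Derivation:
idom tree: n1←n0 n2←n1 n3←n1 n4←n0 n5←n0
Dom∩ at merges:
  n3: preds {n1,n2}: {n0,n1} ∩ {n0,n1,n2} = {n0,n1}; idom=n1
  n4: preds {n0,n1}: {n0} ∩ {n0,n1} = {n0}; idom=n0
  n5: preds {n0,n3,n4}: {n0} ∩ {n0,n1,n3} ∩ {n0,n4} = {n0}; idom=n0

idom(n3) = n1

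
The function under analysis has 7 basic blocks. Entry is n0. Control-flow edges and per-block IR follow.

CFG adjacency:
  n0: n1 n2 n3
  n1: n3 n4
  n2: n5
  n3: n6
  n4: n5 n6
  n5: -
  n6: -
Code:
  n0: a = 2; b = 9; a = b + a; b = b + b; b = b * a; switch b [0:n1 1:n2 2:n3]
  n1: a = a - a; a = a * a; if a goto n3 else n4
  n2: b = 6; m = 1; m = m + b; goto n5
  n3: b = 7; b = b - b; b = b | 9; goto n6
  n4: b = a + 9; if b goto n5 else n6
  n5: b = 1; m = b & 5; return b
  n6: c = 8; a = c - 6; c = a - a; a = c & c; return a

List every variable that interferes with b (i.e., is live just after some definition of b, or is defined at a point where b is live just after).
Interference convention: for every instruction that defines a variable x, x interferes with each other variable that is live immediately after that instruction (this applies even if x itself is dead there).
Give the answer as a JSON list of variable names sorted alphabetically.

Block summaries:
  n0: {a,b} / ∅
  n1: {a} / {a}
  n2: {b,m} / ∅
  n3: {b} / ∅
  n4: {b} / {a}
  n5: {b,m} / ∅
  n6: {a,c} / ∅

Liveness:
  n0 li=∅ lo={a}
  n1 li={a} lo={a}
  n2 li=∅ lo=∅
  n3 li=∅ lo=∅
  n4 li={a} lo=∅
  n5 li=∅ lo=∅
  n6 li=∅ lo=∅

Interference:
  a: {b}
  b: {a,m}
  c: ∅
  m: {b}

N(b) = ["a", "m"]

Answer: ["a", "m"]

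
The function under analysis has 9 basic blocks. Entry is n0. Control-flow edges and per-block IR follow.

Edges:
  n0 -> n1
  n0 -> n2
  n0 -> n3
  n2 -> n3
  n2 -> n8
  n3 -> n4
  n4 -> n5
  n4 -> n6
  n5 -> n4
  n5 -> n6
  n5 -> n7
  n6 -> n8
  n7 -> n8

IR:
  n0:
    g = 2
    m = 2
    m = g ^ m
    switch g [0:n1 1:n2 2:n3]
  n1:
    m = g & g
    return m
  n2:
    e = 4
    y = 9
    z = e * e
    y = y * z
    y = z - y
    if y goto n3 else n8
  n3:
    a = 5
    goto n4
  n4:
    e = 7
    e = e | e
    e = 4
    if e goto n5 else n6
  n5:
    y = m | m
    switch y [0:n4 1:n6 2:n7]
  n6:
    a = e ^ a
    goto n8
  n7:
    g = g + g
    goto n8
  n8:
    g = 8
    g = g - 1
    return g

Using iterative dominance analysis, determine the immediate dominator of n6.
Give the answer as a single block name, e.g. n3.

Answer: n4

Working:
idom tree: n1←n0 n2←n0 n3←n0 n4←n3 n5←n4 n6←n4 n7←n5 n8←n0
Dom∩ at merges:
  n3: preds {n0,n2}: {n0} ∩ {n0,n2} = {n0}; idom=n0
  n4: preds {n3,n5}: {n0,n3} ∩ {n0,n3,n4,n5} = {n0,n3}; idom=n3
  n6: preds {n4,n5}: {n0,n3,n4} ∩ {n0,n3,n4,n5} = {n0,n3,n4}; idom=n4
  n8: preds {n2,n6,n7}: {n0,n2} ∩ {n0,n3,n4,n6} ∩ {n0,n3,n4,n5,n7} = {n0}; idom=n0

idom(n6) = n4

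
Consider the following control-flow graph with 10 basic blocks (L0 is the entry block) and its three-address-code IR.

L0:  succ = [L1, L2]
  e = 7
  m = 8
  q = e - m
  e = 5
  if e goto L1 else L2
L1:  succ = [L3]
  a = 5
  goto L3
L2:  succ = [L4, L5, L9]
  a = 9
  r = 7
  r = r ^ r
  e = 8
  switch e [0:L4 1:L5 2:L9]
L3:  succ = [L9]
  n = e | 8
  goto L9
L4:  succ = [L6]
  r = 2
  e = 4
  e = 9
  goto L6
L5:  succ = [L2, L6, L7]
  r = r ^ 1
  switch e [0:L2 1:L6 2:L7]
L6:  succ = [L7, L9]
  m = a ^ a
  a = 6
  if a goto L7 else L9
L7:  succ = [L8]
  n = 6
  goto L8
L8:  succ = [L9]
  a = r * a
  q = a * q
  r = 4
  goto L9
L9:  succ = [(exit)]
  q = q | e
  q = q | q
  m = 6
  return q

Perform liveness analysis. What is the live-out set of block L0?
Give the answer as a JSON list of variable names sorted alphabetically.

Answer: ["e", "q"]

Derivation:
Block summaries:
  L0 def {e,m,q} use ∅
  L1 def {a} use ∅
  L2 def {a,e,r} use ∅
  L3 def {n} use {e}
  L4 def {e,r} use ∅
  L5 def {r} use {e,r}
  L6 def {a,m} use {a}
  L7 def {n} use ∅
  L8 def {a,q,r} use {a,q,r}
  L9 def {m,q} use {e,q}

Liveness:
  L0: in=∅ out={e,q}
  L1: in={e,q} out={e,q}
  L2: in={q} out={a,e,q,r}
  L3: in={e,q} out={e,q}
  L4: in={a,q} out={a,e,q,r}
  L5: in={a,e,q,r} out={a,e,q,r}
  L6: in={a,e,q,r} out={a,e,q,r}
  L7: in={a,e,q,r} out={a,e,q,r}
  L8: in={a,e,q,r} out={e,q}
  L9: in={e,q} out=∅

live-out(L0) = ["e", "q"]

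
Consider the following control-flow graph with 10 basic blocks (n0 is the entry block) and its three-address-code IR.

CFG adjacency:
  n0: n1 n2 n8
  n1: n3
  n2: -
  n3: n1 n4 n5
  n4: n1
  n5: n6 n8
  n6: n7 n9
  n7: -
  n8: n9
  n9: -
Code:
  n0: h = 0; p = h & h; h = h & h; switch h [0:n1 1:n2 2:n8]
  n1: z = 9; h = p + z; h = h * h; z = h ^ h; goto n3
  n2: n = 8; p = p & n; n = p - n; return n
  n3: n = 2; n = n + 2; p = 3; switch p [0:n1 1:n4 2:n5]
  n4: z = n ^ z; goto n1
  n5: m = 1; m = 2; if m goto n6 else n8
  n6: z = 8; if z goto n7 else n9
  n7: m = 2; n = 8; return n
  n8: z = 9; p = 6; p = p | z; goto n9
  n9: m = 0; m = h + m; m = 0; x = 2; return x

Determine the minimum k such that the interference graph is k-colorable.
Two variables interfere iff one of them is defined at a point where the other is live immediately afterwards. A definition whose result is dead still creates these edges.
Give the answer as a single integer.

Answer: 4

Working:
Block summaries:
  n0: {h,p} / ∅
  n1: {h,z} / {p}
  n2: {n,p} / {p}
  n3: {n,p} / ∅
  n4: {z} / {n,z}
  n5: {m} / ∅
  n6: {z} / ∅
  n7: {m,n} / ∅
  n8: {p,z} / ∅
  n9: {m,x} / {h}

Backward fixpoint:
  n0: in=∅ out={h,p}
  n1: in={p} out={h,z}
  n2: in={p} out=∅
  n3: in={h,z} out={h,n,p,z}
  n4: in={n,p,z} out={p}
  n5: in={h} out={h}
  n6: in={h} out={h}
  n7: in=∅ out=∅
  n8: in={h} out={h}
  n9: in={h} out=∅

Conflict graph:
  h — {m,n,p,z}
  m — {h}
  n — {h,p,z}
  p — {h,n,z}
  x — ∅
  z — {h,n,p}

Chromatic number:
  {h,n,p,z} pairwise interfere (4-clique) ⇒ χ ≥ 4
  assign h→R0 m→R1 n→R1 p→R2 x→R0 z→R3 — no edge inside a register ⇒ χ ≤ 4
  χ = 4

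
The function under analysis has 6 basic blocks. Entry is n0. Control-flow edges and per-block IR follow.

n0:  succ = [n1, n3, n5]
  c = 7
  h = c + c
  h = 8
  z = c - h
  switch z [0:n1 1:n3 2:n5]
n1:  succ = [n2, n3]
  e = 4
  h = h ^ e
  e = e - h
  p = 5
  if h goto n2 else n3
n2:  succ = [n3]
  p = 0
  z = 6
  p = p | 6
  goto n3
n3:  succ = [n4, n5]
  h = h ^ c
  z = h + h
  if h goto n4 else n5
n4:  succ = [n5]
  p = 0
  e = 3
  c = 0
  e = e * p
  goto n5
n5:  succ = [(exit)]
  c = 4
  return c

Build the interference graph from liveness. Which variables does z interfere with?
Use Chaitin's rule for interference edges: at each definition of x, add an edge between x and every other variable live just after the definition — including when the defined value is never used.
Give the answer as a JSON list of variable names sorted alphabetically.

Answer: ["c", "h", "p"]

Derivation:
Block summaries:
  n0 def {c,h,z} use ∅
  n1 def {e,h,p} use {h}
  n2 def {p,z} use ∅
  n3 def {h,z} use {c,h}
  n4 def {c,e,p} use ∅
  n5 def {c} use ∅

Liveness:
  n0 li=∅ lo={c,h}
  n1 li={c,h} lo={c,h}
  n2 li={c,h} lo={c,h}
  n3 li={c,h} lo=∅
  n4 li=∅ lo=∅
  n5 li=∅ lo=∅

Interference:
  c — {e,h,p,z}
  e — {c,h,p}
  h — {c,e,p,z}
  p — {c,e,h,z}
  z — {c,h,p}

N(z) = ["c", "h", "p"]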